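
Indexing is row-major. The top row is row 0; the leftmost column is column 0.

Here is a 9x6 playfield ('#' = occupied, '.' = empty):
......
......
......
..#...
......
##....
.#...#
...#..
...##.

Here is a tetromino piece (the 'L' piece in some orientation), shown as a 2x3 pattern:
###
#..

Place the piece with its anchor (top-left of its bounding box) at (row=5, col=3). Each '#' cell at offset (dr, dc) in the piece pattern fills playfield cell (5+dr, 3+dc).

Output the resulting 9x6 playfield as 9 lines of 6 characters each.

Answer: ......
......
......
..#...
......
##.###
.#.#.#
...#..
...##.

Derivation:
Fill (5+0,3+0) = (5,3)
Fill (5+0,3+1) = (5,4)
Fill (5+0,3+2) = (5,5)
Fill (5+1,3+0) = (6,3)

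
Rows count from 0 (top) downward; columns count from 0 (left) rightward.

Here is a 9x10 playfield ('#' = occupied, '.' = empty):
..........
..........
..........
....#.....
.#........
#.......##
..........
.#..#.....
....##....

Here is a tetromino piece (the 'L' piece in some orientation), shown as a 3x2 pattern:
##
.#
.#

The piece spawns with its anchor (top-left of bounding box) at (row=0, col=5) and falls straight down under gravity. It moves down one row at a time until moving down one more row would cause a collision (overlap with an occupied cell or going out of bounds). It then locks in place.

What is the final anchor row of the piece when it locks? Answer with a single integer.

Answer: 6

Derivation:
Spawn at (row=0, col=5). Try each row:
  row 0: fits
  row 1: fits
  row 2: fits
  row 3: fits
  row 4: fits
  row 5: fits
  row 6: fits
  row 7: blocked -> lock at row 6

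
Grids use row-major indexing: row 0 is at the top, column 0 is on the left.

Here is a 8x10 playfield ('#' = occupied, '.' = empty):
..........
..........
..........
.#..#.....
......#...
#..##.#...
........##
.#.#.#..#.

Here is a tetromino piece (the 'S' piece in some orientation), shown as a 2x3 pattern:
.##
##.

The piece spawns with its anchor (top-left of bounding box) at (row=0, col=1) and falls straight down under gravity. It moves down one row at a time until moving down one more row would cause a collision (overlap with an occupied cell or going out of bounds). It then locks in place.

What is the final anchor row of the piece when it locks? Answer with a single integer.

Answer: 1

Derivation:
Spawn at (row=0, col=1). Try each row:
  row 0: fits
  row 1: fits
  row 2: blocked -> lock at row 1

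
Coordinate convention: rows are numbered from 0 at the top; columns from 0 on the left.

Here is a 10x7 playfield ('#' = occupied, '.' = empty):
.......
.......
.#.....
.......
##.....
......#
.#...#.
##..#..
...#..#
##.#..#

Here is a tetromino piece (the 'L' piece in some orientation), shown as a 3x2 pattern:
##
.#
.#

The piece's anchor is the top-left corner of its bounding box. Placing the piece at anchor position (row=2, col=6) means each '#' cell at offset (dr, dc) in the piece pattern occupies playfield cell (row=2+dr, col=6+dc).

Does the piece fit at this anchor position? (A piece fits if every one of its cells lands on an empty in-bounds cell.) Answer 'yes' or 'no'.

Answer: no

Derivation:
Check each piece cell at anchor (2, 6):
  offset (0,0) -> (2,6): empty -> OK
  offset (0,1) -> (2,7): out of bounds -> FAIL
  offset (1,1) -> (3,7): out of bounds -> FAIL
  offset (2,1) -> (4,7): out of bounds -> FAIL
All cells valid: no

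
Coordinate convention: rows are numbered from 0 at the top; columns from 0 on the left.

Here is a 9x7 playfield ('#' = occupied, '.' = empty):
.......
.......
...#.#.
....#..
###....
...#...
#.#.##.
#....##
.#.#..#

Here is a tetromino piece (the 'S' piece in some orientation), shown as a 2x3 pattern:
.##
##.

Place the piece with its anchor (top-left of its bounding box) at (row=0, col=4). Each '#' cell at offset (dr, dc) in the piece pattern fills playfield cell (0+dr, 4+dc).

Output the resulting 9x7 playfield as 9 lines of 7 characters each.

Answer: .....##
....##.
...#.#.
....#..
###....
...#...
#.#.##.
#....##
.#.#..#

Derivation:
Fill (0+0,4+1) = (0,5)
Fill (0+0,4+2) = (0,6)
Fill (0+1,4+0) = (1,4)
Fill (0+1,4+1) = (1,5)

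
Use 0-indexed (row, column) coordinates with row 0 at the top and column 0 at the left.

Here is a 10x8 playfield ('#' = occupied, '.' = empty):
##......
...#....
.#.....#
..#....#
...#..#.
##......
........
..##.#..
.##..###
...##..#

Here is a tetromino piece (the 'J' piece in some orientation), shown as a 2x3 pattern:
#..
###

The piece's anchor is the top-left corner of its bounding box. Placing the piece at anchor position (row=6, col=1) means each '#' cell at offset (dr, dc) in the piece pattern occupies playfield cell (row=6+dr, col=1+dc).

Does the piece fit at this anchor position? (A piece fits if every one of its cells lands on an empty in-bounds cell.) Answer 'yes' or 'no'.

Check each piece cell at anchor (6, 1):
  offset (0,0) -> (6,1): empty -> OK
  offset (1,0) -> (7,1): empty -> OK
  offset (1,1) -> (7,2): occupied ('#') -> FAIL
  offset (1,2) -> (7,3): occupied ('#') -> FAIL
All cells valid: no

Answer: no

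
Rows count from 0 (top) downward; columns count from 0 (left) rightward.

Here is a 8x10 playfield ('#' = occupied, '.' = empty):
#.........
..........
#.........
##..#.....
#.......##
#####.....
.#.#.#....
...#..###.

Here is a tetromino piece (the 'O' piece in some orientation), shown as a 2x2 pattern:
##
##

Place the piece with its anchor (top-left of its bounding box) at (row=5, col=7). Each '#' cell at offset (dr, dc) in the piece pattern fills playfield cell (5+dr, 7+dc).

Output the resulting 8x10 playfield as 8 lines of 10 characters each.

Fill (5+0,7+0) = (5,7)
Fill (5+0,7+1) = (5,8)
Fill (5+1,7+0) = (6,7)
Fill (5+1,7+1) = (6,8)

Answer: #.........
..........
#.........
##..#.....
#.......##
#####..##.
.#.#.#.##.
...#..###.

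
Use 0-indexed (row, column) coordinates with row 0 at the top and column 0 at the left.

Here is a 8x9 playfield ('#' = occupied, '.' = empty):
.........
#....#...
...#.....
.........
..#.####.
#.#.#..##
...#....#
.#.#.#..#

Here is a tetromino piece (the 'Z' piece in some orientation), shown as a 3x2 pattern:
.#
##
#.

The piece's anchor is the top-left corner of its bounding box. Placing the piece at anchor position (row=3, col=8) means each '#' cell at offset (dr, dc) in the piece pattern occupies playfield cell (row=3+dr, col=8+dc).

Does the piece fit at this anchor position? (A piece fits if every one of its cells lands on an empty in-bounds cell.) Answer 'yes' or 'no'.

Check each piece cell at anchor (3, 8):
  offset (0,1) -> (3,9): out of bounds -> FAIL
  offset (1,0) -> (4,8): empty -> OK
  offset (1,1) -> (4,9): out of bounds -> FAIL
  offset (2,0) -> (5,8): occupied ('#') -> FAIL
All cells valid: no

Answer: no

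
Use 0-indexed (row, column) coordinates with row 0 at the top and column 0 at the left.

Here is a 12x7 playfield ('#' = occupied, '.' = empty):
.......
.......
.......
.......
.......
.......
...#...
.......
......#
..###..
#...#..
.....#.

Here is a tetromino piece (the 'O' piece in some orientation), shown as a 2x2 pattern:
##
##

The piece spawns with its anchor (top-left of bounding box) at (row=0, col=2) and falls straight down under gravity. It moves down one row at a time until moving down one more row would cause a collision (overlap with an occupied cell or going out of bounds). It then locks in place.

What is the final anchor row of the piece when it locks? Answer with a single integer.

Spawn at (row=0, col=2). Try each row:
  row 0: fits
  row 1: fits
  row 2: fits
  row 3: fits
  row 4: fits
  row 5: blocked -> lock at row 4

Answer: 4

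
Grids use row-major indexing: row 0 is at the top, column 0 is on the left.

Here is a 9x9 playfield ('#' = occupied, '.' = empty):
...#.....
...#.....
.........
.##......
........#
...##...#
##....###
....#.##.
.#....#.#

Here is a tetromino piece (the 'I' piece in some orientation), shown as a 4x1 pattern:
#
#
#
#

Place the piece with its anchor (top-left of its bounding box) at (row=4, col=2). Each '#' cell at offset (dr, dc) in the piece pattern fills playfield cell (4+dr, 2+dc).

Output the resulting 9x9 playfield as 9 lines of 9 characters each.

Answer: ...#.....
...#.....
.........
.##......
..#.....#
..###...#
###...###
..#.#.##.
.#....#.#

Derivation:
Fill (4+0,2+0) = (4,2)
Fill (4+1,2+0) = (5,2)
Fill (4+2,2+0) = (6,2)
Fill (4+3,2+0) = (7,2)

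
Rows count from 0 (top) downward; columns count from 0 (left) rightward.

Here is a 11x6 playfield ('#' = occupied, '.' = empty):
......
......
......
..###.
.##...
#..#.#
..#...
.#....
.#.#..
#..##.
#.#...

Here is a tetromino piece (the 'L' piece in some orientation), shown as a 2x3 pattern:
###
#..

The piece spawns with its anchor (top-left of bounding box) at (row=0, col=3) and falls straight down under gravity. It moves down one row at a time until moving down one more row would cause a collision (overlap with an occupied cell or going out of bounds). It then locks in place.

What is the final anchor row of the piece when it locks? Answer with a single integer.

Answer: 1

Derivation:
Spawn at (row=0, col=3). Try each row:
  row 0: fits
  row 1: fits
  row 2: blocked -> lock at row 1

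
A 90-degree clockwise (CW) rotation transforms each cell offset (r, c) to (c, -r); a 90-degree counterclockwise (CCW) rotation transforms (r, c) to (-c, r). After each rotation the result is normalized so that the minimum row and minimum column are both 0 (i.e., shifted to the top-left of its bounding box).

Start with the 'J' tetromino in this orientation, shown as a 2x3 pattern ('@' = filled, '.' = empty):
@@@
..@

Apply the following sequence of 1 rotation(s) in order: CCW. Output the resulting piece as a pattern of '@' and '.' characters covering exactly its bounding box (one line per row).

Answer: @@
@.
@.

Derivation:
Start:
@@@
..@
After rotation 1 (CCW):
@@
@.
@.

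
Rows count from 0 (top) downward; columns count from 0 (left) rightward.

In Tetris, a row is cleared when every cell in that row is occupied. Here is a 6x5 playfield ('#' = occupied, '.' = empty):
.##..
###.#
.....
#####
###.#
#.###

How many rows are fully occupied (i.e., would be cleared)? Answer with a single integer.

Answer: 1

Derivation:
Check each row:
  row 0: 3 empty cells -> not full
  row 1: 1 empty cell -> not full
  row 2: 5 empty cells -> not full
  row 3: 0 empty cells -> FULL (clear)
  row 4: 1 empty cell -> not full
  row 5: 1 empty cell -> not full
Total rows cleared: 1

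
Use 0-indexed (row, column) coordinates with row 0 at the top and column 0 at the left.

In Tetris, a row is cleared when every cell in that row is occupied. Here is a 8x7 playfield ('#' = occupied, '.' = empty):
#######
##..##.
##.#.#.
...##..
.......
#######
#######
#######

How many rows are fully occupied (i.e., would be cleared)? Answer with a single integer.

Answer: 4

Derivation:
Check each row:
  row 0: 0 empty cells -> FULL (clear)
  row 1: 3 empty cells -> not full
  row 2: 3 empty cells -> not full
  row 3: 5 empty cells -> not full
  row 4: 7 empty cells -> not full
  row 5: 0 empty cells -> FULL (clear)
  row 6: 0 empty cells -> FULL (clear)
  row 7: 0 empty cells -> FULL (clear)
Total rows cleared: 4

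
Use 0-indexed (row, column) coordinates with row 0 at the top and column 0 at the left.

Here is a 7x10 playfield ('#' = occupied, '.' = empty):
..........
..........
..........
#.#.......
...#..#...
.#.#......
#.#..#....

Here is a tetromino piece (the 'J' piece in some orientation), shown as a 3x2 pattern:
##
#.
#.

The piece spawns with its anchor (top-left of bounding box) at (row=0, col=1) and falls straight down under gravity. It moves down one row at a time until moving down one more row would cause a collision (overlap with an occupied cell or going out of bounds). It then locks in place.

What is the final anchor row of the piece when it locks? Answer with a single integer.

Spawn at (row=0, col=1). Try each row:
  row 0: fits
  row 1: fits
  row 2: fits
  row 3: blocked -> lock at row 2

Answer: 2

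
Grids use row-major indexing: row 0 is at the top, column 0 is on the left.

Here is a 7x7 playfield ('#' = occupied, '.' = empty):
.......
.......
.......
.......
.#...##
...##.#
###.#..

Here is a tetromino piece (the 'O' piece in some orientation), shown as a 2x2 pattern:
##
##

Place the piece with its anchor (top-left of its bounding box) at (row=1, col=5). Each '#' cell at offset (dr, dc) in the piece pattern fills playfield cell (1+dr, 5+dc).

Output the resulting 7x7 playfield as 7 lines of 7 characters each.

Fill (1+0,5+0) = (1,5)
Fill (1+0,5+1) = (1,6)
Fill (1+1,5+0) = (2,5)
Fill (1+1,5+1) = (2,6)

Answer: .......
.....##
.....##
.......
.#...##
...##.#
###.#..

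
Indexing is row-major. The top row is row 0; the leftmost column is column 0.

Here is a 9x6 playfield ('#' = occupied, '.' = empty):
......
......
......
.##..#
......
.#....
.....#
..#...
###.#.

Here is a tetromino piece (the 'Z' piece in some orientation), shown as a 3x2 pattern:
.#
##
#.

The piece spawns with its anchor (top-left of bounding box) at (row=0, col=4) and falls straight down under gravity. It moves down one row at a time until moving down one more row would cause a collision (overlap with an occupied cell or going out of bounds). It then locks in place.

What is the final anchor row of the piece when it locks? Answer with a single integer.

Spawn at (row=0, col=4). Try each row:
  row 0: fits
  row 1: fits
  row 2: blocked -> lock at row 1

Answer: 1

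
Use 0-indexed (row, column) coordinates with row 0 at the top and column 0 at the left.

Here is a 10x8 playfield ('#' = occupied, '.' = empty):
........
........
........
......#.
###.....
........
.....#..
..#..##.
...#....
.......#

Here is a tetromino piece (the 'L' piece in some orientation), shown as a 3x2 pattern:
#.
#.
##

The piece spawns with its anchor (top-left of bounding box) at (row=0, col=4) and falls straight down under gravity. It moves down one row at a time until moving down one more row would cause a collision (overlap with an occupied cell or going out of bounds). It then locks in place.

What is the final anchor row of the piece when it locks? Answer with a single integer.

Spawn at (row=0, col=4). Try each row:
  row 0: fits
  row 1: fits
  row 2: fits
  row 3: fits
  row 4: blocked -> lock at row 3

Answer: 3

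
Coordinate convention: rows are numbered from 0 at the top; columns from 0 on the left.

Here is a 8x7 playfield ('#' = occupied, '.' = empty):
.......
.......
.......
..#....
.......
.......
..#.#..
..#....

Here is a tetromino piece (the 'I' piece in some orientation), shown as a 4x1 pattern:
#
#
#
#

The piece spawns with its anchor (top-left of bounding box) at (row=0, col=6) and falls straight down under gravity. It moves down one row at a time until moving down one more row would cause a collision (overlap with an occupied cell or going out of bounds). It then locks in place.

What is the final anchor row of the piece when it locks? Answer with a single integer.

Spawn at (row=0, col=6). Try each row:
  row 0: fits
  row 1: fits
  row 2: fits
  row 3: fits
  row 4: fits
  row 5: blocked -> lock at row 4

Answer: 4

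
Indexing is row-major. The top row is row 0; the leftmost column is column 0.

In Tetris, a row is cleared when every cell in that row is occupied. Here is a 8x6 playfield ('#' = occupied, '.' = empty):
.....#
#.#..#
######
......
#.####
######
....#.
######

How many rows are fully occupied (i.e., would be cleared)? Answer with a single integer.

Answer: 3

Derivation:
Check each row:
  row 0: 5 empty cells -> not full
  row 1: 3 empty cells -> not full
  row 2: 0 empty cells -> FULL (clear)
  row 3: 6 empty cells -> not full
  row 4: 1 empty cell -> not full
  row 5: 0 empty cells -> FULL (clear)
  row 6: 5 empty cells -> not full
  row 7: 0 empty cells -> FULL (clear)
Total rows cleared: 3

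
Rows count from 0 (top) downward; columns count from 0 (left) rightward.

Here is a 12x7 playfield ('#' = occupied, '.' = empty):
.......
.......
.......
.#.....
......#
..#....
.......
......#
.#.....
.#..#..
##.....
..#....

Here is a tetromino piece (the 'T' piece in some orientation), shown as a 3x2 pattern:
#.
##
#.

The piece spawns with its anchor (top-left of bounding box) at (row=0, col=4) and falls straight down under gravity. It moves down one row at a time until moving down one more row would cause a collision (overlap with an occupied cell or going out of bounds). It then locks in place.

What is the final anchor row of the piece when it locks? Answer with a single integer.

Answer: 6

Derivation:
Spawn at (row=0, col=4). Try each row:
  row 0: fits
  row 1: fits
  row 2: fits
  row 3: fits
  row 4: fits
  row 5: fits
  row 6: fits
  row 7: blocked -> lock at row 6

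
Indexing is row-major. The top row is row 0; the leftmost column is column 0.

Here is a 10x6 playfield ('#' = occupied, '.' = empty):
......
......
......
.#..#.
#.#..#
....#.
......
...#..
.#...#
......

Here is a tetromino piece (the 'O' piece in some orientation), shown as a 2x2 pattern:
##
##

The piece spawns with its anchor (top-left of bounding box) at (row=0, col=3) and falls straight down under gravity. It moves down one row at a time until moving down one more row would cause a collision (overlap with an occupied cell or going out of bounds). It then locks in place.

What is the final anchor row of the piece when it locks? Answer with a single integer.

Answer: 1

Derivation:
Spawn at (row=0, col=3). Try each row:
  row 0: fits
  row 1: fits
  row 2: blocked -> lock at row 1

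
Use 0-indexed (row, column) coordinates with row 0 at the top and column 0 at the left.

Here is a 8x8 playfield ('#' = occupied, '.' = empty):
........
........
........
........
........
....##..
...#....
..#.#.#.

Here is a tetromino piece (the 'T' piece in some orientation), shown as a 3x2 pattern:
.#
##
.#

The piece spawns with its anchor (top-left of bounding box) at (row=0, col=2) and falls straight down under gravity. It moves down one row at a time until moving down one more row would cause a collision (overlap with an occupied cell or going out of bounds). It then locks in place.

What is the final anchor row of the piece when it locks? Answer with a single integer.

Spawn at (row=0, col=2). Try each row:
  row 0: fits
  row 1: fits
  row 2: fits
  row 3: fits
  row 4: blocked -> lock at row 3

Answer: 3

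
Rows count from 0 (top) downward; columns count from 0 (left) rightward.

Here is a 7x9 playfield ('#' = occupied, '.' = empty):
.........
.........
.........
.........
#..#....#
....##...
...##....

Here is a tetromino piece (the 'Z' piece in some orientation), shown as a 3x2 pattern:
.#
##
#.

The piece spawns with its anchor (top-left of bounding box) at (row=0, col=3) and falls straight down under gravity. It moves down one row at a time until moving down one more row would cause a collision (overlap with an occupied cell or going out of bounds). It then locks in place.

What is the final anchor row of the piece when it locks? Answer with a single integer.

Answer: 1

Derivation:
Spawn at (row=0, col=3). Try each row:
  row 0: fits
  row 1: fits
  row 2: blocked -> lock at row 1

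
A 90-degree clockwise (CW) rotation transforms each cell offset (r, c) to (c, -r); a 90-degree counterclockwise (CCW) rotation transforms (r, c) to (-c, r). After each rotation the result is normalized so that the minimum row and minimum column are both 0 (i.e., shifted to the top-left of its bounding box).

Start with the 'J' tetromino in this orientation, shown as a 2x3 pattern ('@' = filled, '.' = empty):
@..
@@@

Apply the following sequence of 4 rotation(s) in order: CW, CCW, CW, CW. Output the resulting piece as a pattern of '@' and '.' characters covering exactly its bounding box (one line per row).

Answer: @@@
..@

Derivation:
Start:
@..
@@@
After rotation 1 (CW):
@@
@.
@.
After rotation 2 (CCW):
@..
@@@
After rotation 3 (CW):
@@
@.
@.
After rotation 4 (CW):
@@@
..@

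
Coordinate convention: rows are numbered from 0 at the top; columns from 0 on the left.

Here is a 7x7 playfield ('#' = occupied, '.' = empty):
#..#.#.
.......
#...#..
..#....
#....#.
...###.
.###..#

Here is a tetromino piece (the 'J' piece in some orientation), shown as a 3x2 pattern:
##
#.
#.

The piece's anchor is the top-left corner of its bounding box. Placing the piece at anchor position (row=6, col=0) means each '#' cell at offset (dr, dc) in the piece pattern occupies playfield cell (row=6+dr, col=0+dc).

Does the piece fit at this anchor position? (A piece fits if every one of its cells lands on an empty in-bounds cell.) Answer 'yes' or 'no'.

Check each piece cell at anchor (6, 0):
  offset (0,0) -> (6,0): empty -> OK
  offset (0,1) -> (6,1): occupied ('#') -> FAIL
  offset (1,0) -> (7,0): out of bounds -> FAIL
  offset (2,0) -> (8,0): out of bounds -> FAIL
All cells valid: no

Answer: no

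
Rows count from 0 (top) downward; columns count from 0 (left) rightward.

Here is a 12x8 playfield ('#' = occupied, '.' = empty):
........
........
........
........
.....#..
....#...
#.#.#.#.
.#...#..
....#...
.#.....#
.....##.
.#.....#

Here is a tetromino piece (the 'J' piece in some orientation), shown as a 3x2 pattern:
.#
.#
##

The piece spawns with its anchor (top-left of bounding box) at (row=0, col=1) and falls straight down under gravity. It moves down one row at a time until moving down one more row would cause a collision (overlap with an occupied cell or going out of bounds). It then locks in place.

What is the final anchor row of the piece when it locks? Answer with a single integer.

Answer: 3

Derivation:
Spawn at (row=0, col=1). Try each row:
  row 0: fits
  row 1: fits
  row 2: fits
  row 3: fits
  row 4: blocked -> lock at row 3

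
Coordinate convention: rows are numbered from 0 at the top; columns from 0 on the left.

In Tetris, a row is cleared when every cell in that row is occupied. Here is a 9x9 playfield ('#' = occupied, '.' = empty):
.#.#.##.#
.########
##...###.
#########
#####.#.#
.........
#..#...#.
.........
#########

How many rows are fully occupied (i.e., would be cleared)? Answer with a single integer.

Answer: 2

Derivation:
Check each row:
  row 0: 4 empty cells -> not full
  row 1: 1 empty cell -> not full
  row 2: 4 empty cells -> not full
  row 3: 0 empty cells -> FULL (clear)
  row 4: 2 empty cells -> not full
  row 5: 9 empty cells -> not full
  row 6: 6 empty cells -> not full
  row 7: 9 empty cells -> not full
  row 8: 0 empty cells -> FULL (clear)
Total rows cleared: 2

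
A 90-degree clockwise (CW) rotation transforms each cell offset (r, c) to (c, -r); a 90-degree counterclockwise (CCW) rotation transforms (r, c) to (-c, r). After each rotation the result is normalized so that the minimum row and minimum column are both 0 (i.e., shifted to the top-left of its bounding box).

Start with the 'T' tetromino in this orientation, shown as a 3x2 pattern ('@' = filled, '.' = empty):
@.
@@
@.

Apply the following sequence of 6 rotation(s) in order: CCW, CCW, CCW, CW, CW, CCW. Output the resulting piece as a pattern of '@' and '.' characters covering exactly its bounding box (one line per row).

Answer: .@
@@
.@

Derivation:
Start:
@.
@@
@.
After rotation 1 (CCW):
.@.
@@@
After rotation 2 (CCW):
.@
@@
.@
After rotation 3 (CCW):
@@@
.@.
After rotation 4 (CW):
.@
@@
.@
After rotation 5 (CW):
.@.
@@@
After rotation 6 (CCW):
.@
@@
.@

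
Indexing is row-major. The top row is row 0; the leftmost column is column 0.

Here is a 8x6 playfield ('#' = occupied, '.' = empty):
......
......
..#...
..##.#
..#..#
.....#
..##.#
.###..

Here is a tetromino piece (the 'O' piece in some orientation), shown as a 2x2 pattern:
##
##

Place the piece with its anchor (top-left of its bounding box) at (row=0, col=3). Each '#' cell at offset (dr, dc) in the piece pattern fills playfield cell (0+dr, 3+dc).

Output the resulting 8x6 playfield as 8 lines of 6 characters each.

Answer: ...##.
...##.
..#...
..##.#
..#..#
.....#
..##.#
.###..

Derivation:
Fill (0+0,3+0) = (0,3)
Fill (0+0,3+1) = (0,4)
Fill (0+1,3+0) = (1,3)
Fill (0+1,3+1) = (1,4)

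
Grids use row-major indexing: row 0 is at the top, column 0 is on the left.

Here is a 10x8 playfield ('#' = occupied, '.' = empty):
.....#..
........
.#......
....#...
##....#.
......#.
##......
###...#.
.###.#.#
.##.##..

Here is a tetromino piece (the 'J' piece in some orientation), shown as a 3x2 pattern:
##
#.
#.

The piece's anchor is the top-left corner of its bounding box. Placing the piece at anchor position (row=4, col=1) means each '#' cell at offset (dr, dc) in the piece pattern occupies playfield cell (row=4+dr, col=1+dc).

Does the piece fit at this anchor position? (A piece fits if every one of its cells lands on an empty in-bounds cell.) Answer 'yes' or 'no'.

Answer: no

Derivation:
Check each piece cell at anchor (4, 1):
  offset (0,0) -> (4,1): occupied ('#') -> FAIL
  offset (0,1) -> (4,2): empty -> OK
  offset (1,0) -> (5,1): empty -> OK
  offset (2,0) -> (6,1): occupied ('#') -> FAIL
All cells valid: no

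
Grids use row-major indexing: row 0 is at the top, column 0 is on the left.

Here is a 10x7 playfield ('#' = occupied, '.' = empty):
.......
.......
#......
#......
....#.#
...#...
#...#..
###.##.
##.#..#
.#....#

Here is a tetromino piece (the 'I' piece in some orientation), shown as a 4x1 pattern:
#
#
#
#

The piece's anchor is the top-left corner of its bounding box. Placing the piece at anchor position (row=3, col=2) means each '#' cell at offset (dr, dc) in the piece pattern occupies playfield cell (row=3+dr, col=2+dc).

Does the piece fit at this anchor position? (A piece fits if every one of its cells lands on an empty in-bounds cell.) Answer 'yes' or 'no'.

Check each piece cell at anchor (3, 2):
  offset (0,0) -> (3,2): empty -> OK
  offset (1,0) -> (4,2): empty -> OK
  offset (2,0) -> (5,2): empty -> OK
  offset (3,0) -> (6,2): empty -> OK
All cells valid: yes

Answer: yes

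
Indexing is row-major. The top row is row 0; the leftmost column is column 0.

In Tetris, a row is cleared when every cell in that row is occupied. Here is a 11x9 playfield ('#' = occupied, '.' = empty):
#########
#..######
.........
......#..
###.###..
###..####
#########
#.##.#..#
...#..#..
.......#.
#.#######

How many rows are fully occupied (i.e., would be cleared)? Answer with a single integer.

Answer: 2

Derivation:
Check each row:
  row 0: 0 empty cells -> FULL (clear)
  row 1: 2 empty cells -> not full
  row 2: 9 empty cells -> not full
  row 3: 8 empty cells -> not full
  row 4: 3 empty cells -> not full
  row 5: 2 empty cells -> not full
  row 6: 0 empty cells -> FULL (clear)
  row 7: 4 empty cells -> not full
  row 8: 7 empty cells -> not full
  row 9: 8 empty cells -> not full
  row 10: 1 empty cell -> not full
Total rows cleared: 2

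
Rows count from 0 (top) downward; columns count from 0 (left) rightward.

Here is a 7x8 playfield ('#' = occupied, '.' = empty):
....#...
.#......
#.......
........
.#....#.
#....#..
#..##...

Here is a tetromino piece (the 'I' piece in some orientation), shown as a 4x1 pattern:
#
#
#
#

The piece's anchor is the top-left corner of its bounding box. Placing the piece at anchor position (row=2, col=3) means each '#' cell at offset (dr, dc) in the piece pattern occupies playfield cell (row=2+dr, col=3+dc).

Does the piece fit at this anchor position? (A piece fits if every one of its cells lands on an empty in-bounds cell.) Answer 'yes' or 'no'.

Answer: yes

Derivation:
Check each piece cell at anchor (2, 3):
  offset (0,0) -> (2,3): empty -> OK
  offset (1,0) -> (3,3): empty -> OK
  offset (2,0) -> (4,3): empty -> OK
  offset (3,0) -> (5,3): empty -> OK
All cells valid: yes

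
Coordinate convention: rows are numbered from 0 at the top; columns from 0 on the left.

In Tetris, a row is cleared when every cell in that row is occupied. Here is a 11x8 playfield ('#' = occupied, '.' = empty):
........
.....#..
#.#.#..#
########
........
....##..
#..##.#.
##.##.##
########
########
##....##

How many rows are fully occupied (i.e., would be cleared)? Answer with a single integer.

Answer: 3

Derivation:
Check each row:
  row 0: 8 empty cells -> not full
  row 1: 7 empty cells -> not full
  row 2: 4 empty cells -> not full
  row 3: 0 empty cells -> FULL (clear)
  row 4: 8 empty cells -> not full
  row 5: 6 empty cells -> not full
  row 6: 4 empty cells -> not full
  row 7: 2 empty cells -> not full
  row 8: 0 empty cells -> FULL (clear)
  row 9: 0 empty cells -> FULL (clear)
  row 10: 4 empty cells -> not full
Total rows cleared: 3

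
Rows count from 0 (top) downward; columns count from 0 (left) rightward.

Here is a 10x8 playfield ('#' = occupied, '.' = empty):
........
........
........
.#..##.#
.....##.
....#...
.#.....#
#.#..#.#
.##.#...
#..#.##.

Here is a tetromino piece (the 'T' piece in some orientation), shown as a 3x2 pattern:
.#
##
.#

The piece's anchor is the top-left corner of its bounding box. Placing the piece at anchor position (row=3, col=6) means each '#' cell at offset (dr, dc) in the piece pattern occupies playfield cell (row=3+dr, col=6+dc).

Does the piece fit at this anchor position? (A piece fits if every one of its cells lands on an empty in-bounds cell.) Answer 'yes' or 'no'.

Answer: no

Derivation:
Check each piece cell at anchor (3, 6):
  offset (0,1) -> (3,7): occupied ('#') -> FAIL
  offset (1,0) -> (4,6): occupied ('#') -> FAIL
  offset (1,1) -> (4,7): empty -> OK
  offset (2,1) -> (5,7): empty -> OK
All cells valid: no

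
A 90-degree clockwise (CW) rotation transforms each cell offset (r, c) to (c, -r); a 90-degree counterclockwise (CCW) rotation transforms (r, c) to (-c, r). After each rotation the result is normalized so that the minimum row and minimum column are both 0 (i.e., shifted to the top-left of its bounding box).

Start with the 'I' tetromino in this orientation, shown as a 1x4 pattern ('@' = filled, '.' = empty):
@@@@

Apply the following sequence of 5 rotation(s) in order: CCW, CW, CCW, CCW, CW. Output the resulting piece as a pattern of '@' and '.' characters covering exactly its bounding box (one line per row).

Answer: @
@
@
@

Derivation:
Start:
@@@@
After rotation 1 (CCW):
@
@
@
@
After rotation 2 (CW):
@@@@
After rotation 3 (CCW):
@
@
@
@
After rotation 4 (CCW):
@@@@
After rotation 5 (CW):
@
@
@
@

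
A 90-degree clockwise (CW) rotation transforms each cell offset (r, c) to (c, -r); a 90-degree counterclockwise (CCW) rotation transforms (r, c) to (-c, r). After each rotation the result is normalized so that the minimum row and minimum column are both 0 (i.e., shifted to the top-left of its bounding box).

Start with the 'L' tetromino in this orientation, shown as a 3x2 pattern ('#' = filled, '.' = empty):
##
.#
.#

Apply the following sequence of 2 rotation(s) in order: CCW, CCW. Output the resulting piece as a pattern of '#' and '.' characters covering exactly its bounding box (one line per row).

Start:
##
.#
.#
After rotation 1 (CCW):
###
#..
After rotation 2 (CCW):
#.
#.
##

Answer: #.
#.
##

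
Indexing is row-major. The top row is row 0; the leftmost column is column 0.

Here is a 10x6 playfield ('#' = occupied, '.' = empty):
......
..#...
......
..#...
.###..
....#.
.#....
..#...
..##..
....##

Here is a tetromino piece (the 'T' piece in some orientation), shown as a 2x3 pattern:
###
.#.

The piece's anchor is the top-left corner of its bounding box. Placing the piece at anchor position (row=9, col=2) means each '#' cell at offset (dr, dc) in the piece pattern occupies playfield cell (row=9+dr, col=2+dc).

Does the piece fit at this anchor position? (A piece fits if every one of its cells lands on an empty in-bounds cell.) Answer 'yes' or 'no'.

Check each piece cell at anchor (9, 2):
  offset (0,0) -> (9,2): empty -> OK
  offset (0,1) -> (9,3): empty -> OK
  offset (0,2) -> (9,4): occupied ('#') -> FAIL
  offset (1,1) -> (10,3): out of bounds -> FAIL
All cells valid: no

Answer: no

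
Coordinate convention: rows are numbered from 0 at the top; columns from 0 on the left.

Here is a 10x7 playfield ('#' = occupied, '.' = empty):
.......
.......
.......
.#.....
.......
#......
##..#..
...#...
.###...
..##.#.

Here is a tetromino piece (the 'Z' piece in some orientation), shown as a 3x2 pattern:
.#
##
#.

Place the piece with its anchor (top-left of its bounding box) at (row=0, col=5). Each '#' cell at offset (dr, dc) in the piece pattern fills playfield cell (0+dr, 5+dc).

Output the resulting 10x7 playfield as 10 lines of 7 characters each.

Answer: ......#
.....##
.....#.
.#.....
.......
#......
##..#..
...#...
.###...
..##.#.

Derivation:
Fill (0+0,5+1) = (0,6)
Fill (0+1,5+0) = (1,5)
Fill (0+1,5+1) = (1,6)
Fill (0+2,5+0) = (2,5)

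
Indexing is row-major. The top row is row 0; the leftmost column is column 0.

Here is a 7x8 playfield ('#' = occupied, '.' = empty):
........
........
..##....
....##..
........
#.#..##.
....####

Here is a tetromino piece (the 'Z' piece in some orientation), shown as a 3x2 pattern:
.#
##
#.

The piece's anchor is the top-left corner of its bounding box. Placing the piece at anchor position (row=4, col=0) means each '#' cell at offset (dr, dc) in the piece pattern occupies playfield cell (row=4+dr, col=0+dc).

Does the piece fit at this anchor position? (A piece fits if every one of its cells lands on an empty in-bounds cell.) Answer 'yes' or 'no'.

Check each piece cell at anchor (4, 0):
  offset (0,1) -> (4,1): empty -> OK
  offset (1,0) -> (5,0): occupied ('#') -> FAIL
  offset (1,1) -> (5,1): empty -> OK
  offset (2,0) -> (6,0): empty -> OK
All cells valid: no

Answer: no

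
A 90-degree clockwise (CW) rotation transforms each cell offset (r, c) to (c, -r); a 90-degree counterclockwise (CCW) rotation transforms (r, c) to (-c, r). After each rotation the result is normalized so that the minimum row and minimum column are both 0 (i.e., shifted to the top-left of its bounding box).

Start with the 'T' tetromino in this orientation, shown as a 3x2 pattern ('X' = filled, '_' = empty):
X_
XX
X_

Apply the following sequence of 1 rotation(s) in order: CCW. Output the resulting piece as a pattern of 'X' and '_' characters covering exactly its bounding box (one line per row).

Start:
X_
XX
X_
After rotation 1 (CCW):
_X_
XXX

Answer: _X_
XXX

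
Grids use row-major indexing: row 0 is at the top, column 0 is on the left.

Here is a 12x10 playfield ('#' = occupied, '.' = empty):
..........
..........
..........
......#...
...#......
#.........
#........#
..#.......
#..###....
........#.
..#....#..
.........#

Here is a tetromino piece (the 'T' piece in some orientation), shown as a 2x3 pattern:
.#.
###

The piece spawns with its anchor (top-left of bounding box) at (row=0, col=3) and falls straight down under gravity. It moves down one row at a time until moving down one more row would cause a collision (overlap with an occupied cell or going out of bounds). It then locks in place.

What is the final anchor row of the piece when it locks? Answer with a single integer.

Answer: 2

Derivation:
Spawn at (row=0, col=3). Try each row:
  row 0: fits
  row 1: fits
  row 2: fits
  row 3: blocked -> lock at row 2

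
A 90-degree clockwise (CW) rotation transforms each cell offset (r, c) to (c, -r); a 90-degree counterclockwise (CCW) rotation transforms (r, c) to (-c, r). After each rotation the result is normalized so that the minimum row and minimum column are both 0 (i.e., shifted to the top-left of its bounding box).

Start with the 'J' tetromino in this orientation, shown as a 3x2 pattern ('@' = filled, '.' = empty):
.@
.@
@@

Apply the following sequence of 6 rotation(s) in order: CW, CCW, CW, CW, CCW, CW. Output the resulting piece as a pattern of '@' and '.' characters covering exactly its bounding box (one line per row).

Answer: @@
@.
@.

Derivation:
Start:
.@
.@
@@
After rotation 1 (CW):
@..
@@@
After rotation 2 (CCW):
.@
.@
@@
After rotation 3 (CW):
@..
@@@
After rotation 4 (CW):
@@
@.
@.
After rotation 5 (CCW):
@..
@@@
After rotation 6 (CW):
@@
@.
@.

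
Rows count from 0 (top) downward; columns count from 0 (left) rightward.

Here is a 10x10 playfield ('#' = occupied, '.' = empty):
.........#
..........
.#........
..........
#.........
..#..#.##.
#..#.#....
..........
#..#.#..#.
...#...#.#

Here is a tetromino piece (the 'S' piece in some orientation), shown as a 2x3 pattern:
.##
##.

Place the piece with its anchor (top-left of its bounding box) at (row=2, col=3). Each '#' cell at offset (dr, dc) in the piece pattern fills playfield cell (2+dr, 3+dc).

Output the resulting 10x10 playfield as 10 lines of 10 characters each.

Fill (2+0,3+1) = (2,4)
Fill (2+0,3+2) = (2,5)
Fill (2+1,3+0) = (3,3)
Fill (2+1,3+1) = (3,4)

Answer: .........#
..........
.#..##....
...##.....
#.........
..#..#.##.
#..#.#....
..........
#..#.#..#.
...#...#.#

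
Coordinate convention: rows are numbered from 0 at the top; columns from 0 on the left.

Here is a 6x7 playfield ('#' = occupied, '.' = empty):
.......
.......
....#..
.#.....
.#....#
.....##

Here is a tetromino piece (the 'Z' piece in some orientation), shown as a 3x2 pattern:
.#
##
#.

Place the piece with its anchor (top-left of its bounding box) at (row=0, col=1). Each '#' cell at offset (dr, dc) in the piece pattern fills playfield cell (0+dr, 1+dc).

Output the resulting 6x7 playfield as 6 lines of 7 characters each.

Answer: ..#....
.##....
.#..#..
.#.....
.#....#
.....##

Derivation:
Fill (0+0,1+1) = (0,2)
Fill (0+1,1+0) = (1,1)
Fill (0+1,1+1) = (1,2)
Fill (0+2,1+0) = (2,1)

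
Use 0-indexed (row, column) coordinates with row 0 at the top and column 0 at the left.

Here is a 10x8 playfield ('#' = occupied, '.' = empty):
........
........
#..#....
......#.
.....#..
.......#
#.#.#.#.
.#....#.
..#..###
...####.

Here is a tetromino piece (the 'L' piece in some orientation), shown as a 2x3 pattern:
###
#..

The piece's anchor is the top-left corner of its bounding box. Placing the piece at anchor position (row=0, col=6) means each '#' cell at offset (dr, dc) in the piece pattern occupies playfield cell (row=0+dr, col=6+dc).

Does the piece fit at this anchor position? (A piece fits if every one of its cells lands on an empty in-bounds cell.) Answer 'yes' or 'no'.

Answer: no

Derivation:
Check each piece cell at anchor (0, 6):
  offset (0,0) -> (0,6): empty -> OK
  offset (0,1) -> (0,7): empty -> OK
  offset (0,2) -> (0,8): out of bounds -> FAIL
  offset (1,0) -> (1,6): empty -> OK
All cells valid: no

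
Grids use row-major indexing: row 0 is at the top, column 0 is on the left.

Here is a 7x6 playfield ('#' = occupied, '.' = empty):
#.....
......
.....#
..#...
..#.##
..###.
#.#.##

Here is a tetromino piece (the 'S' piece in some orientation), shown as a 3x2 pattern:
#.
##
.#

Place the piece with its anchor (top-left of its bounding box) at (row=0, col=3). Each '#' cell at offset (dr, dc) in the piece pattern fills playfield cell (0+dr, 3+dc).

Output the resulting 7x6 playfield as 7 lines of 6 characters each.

Answer: #..#..
...##.
....##
..#...
..#.##
..###.
#.#.##

Derivation:
Fill (0+0,3+0) = (0,3)
Fill (0+1,3+0) = (1,3)
Fill (0+1,3+1) = (1,4)
Fill (0+2,3+1) = (2,4)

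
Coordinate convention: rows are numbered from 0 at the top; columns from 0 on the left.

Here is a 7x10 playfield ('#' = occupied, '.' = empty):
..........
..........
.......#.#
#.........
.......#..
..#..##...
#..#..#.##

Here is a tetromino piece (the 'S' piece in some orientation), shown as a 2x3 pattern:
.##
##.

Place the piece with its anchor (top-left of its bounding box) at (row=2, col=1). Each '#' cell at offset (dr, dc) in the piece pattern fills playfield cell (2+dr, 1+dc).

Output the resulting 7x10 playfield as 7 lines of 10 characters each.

Fill (2+0,1+1) = (2,2)
Fill (2+0,1+2) = (2,3)
Fill (2+1,1+0) = (3,1)
Fill (2+1,1+1) = (3,2)

Answer: ..........
..........
..##...#.#
###.......
.......#..
..#..##...
#..#..#.##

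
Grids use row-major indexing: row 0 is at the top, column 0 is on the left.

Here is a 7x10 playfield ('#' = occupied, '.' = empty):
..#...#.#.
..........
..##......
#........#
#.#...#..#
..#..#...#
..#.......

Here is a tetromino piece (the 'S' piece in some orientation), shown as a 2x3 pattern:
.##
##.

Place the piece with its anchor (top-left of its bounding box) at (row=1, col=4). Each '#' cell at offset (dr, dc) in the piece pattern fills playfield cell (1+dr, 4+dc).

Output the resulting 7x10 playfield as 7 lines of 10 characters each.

Fill (1+0,4+1) = (1,5)
Fill (1+0,4+2) = (1,6)
Fill (1+1,4+0) = (2,4)
Fill (1+1,4+1) = (2,5)

Answer: ..#...#.#.
.....##...
..####....
#........#
#.#...#..#
..#..#...#
..#.......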